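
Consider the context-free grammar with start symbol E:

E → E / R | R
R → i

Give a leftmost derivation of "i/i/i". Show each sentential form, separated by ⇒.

E ⇒ E/R ⇒ E/R/R ⇒ R/R/R ⇒ i/R/R ⇒ i/i/R ⇒ i/i/i

E ⇒ E/R   [E → E / R]
E/R ⇒ E/R/R   [E → E / R]
E/R/R ⇒ R/R/R   [E → R]
R/R/R ⇒ i/R/R   [R → i]
i/R/R ⇒ i/i/R   [R → i]
i/i/R ⇒ i/i/i   [R → i]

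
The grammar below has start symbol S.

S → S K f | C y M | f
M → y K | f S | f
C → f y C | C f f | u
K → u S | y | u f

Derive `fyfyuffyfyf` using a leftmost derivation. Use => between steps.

S=>SKf=>CyMKf=>CffyMKf=>fyCffyMKf=>fyfyCffyMKf=>fyfyuffyMKf=>fyfyuffyfKf=>fyfyuffyfyf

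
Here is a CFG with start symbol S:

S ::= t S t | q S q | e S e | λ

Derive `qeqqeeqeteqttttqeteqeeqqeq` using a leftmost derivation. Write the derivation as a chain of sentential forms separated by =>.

S => qSq   [S ::= q S q]
qSq => qeSeq   [S ::= e S e]
qeSeq => qeqSqeq   [S ::= q S q]
qeqSqeq => qeqqSqqeq   [S ::= q S q]
qeqqSqqeq => qeqqeSeqqeq   [S ::= e S e]
qeqqeSeqqeq => qeqqeeSeeqqeq   [S ::= e S e]
qeqqeeSeeqqeq => qeqqeeqSqeeqqeq   [S ::= q S q]
qeqqeeqSqeeqqeq => qeqqeeqeSeqeeqqeq   [S ::= e S e]
qeqqeeqeSeqeeqqeq => qeqqeeqetSteqeeqqeq   [S ::= t S t]
qeqqeeqetSteqeeqqeq => qeqqeeqeteSeteqeeqqeq   [S ::= e S e]
qeqqeeqeteSeteqeeqqeq => qeqqeeqeteqSqeteqeeqqeq   [S ::= q S q]
qeqqeeqeteqSqeteqeeqqeq => qeqqeeqeteqtStqeteqeeqqeq   [S ::= t S t]
qeqqeeqeteqtStqeteqeeqqeq => qeqqeeqeteqttSttqeteqeeqqeq   [S ::= t S t]
qeqqeeqeteqttSttqeteqeeqqeq => qeqqeeqeteqttttqeteqeeqqeq   [S ::= λ]

S => qSq => qeSeq => qeqSqeq => qeqqSqqeq => qeqqeSeqqeq => qeqqeeSeeqqeq => qeqqeeqSqeeqqeq => qeqqeeqeSeqeeqqeq => qeqqeeqetSteqeeqqeq => qeqqeeqeteSeteqeeqqeq => qeqqeeqeteqSqeteqeeqqeq => qeqqeeqeteqtStqeteqeeqqeq => qeqqeeqeteqttSttqeteqeeqqeq => qeqqeeqeteqttttqeteqeeqqeq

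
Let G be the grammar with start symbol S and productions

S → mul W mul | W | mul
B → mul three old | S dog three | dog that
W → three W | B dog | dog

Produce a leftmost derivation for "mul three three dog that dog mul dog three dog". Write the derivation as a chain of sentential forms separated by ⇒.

S ⇒ W ⇒ B dog ⇒ S dog three dog ⇒ mul W mul dog three dog ⇒ mul three W mul dog three dog ⇒ mul three three W mul dog three dog ⇒ mul three three B dog mul dog three dog ⇒ mul three three dog that dog mul dog three dog

S ⇒ W   [S → W]
W ⇒ B dog   [W → B dog]
B dog ⇒ S dog three dog   [B → S dog three]
S dog three dog ⇒ mul W mul dog three dog   [S → mul W mul]
mul W mul dog three dog ⇒ mul three W mul dog three dog   [W → three W]
mul three W mul dog three dog ⇒ mul three three W mul dog three dog   [W → three W]
mul three three W mul dog three dog ⇒ mul three three B dog mul dog three dog   [W → B dog]
mul three three B dog mul dog three dog ⇒ mul three three dog that dog mul dog three dog   [B → dog that]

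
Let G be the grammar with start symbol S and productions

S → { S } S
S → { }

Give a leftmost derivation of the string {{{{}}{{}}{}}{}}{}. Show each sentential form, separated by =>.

S => {S}S   [S → { S } S]
{S}S => {{S}S}S   [S → { S } S]
{{S}S}S => {{{S}S}S}S   [S → { S } S]
{{{S}S}S}S => {{{{}}S}S}S   [S → { }]
{{{{}}S}S}S => {{{{}}{S}S}S}S   [S → { S } S]
{{{{}}{S}S}S}S => {{{{}}{{}}S}S}S   [S → { }]
{{{{}}{{}}S}S}S => {{{{}}{{}}{}}S}S   [S → { }]
{{{{}}{{}}{}}S}S => {{{{}}{{}}{}}{}}S   [S → { }]
{{{{}}{{}}{}}{}}S => {{{{}}{{}}{}}{}}{}   [S → { }]

S => {S}S => {{S}S}S => {{{S}S}S}S => {{{{}}S}S}S => {{{{}}{S}S}S}S => {{{{}}{{}}S}S}S => {{{{}}{{}}{}}S}S => {{{{}}{{}}{}}{}}S => {{{{}}{{}}{}}{}}{}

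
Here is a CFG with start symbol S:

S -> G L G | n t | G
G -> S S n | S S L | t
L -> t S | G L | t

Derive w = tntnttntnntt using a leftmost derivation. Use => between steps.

S=>G=>SSL=>GSL=>SSnSL=>GLGSnSL=>SSnLGSnSL=>GSnLGSnSL=>tSnLGSnSL=>tntnLGSnSL=>tntntGSnSL=>tntnttSnSL=>tntnttntnSL=>tntnttntnntL=>tntnttntnntt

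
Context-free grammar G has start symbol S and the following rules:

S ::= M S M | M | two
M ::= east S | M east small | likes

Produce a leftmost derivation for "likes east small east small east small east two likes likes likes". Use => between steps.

S => M S M   [S ::= M S M]
M S M => M east small S M   [M ::= M east small]
M east small S M => M east small east small S M   [M ::= M east small]
M east small east small S M => M east small east small east small S M   [M ::= M east small]
M east small east small east small S M => likes east small east small east small S M   [M ::= likes]
likes east small east small east small S M => likes east small east small east small M S M M   [S ::= M S M]
likes east small east small east small M S M M => likes east small east small east small east S S M M   [M ::= east S]
likes east small east small east small east S S M M => likes east small east small east small east two S M M   [S ::= two]
likes east small east small east small east two S M M => likes east small east small east small east two M M M   [S ::= M]
likes east small east small east small east two M M M => likes east small east small east small east two likes M M   [M ::= likes]
likes east small east small east small east two likes M M => likes east small east small east small east two likes likes M   [M ::= likes]
likes east small east small east small east two likes likes M => likes east small east small east small east two likes likes likes   [M ::= likes]

S => M S M => M east small S M => M east small east small S M => M east small east small east small S M => likes east small east small east small S M => likes east small east small east small M S M M => likes east small east small east small east S S M M => likes east small east small east small east two S M M => likes east small east small east small east two M M M => likes east small east small east small east two likes M M => likes east small east small east small east two likes likes M => likes east small east small east small east two likes likes likes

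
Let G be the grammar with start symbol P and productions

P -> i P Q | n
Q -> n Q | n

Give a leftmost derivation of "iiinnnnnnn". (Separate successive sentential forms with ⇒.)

P ⇒ iPQ   [P -> i P Q]
iPQ ⇒ iiPQQ   [P -> i P Q]
iiPQQ ⇒ iiiPQQQ   [P -> i P Q]
iiiPQQQ ⇒ iiinQQQ   [P -> n]
iiinQQQ ⇒ iiinnQQ   [Q -> n]
iiinnQQ ⇒ iiinnnQQ   [Q -> n Q]
iiinnnQQ ⇒ iiinnnnQ   [Q -> n]
iiinnnnQ ⇒ iiinnnnnQ   [Q -> n Q]
iiinnnnnQ ⇒ iiinnnnnnQ   [Q -> n Q]
iiinnnnnnQ ⇒ iiinnnnnnn   [Q -> n]

P⇒iPQ⇒iiPQQ⇒iiiPQQQ⇒iiinQQQ⇒iiinnQQ⇒iiinnnQQ⇒iiinnnnQ⇒iiinnnnnQ⇒iiinnnnnnQ⇒iiinnnnnnn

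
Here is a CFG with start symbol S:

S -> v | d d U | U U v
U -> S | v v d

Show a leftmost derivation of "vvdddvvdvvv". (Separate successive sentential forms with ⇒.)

S ⇒ UUv ⇒ vvdUv ⇒ vvdSv ⇒ vvdUUvv ⇒ vvdSUvv ⇒ vvdddUUvv ⇒ vvdddvvdUvv ⇒ vvdddvvdSvv ⇒ vvdddvvdvvv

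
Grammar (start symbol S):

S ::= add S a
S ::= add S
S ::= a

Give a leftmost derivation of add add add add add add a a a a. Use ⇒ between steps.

S ⇒ add S a   [S ::= add S a]
add S a ⇒ add add S a   [S ::= add S]
add add S a ⇒ add add add S a a   [S ::= add S a]
add add add S a a ⇒ add add add add S a a   [S ::= add S]
add add add add S a a ⇒ add add add add add S a a   [S ::= add S]
add add add add add S a a ⇒ add add add add add add S a a a   [S ::= add S a]
add add add add add add S a a a ⇒ add add add add add add a a a a   [S ::= a]

S ⇒ add S a ⇒ add add S a ⇒ add add add S a a ⇒ add add add add S a a ⇒ add add add add add S a a ⇒ add add add add add add S a a a ⇒ add add add add add add a a a a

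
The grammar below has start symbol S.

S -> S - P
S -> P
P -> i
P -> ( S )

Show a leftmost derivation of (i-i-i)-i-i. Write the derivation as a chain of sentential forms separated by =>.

S => S-P   [S -> S - P]
S-P => S-P-P   [S -> S - P]
S-P-P => P-P-P   [S -> P]
P-P-P => (S)-P-P   [P -> ( S )]
(S)-P-P => (S-P)-P-P   [S -> S - P]
(S-P)-P-P => (S-P-P)-P-P   [S -> S - P]
(S-P-P)-P-P => (P-P-P)-P-P   [S -> P]
(P-P-P)-P-P => (i-P-P)-P-P   [P -> i]
(i-P-P)-P-P => (i-i-P)-P-P   [P -> i]
(i-i-P)-P-P => (i-i-i)-P-P   [P -> i]
(i-i-i)-P-P => (i-i-i)-i-P   [P -> i]
(i-i-i)-i-P => (i-i-i)-i-i   [P -> i]

S => S-P => S-P-P => P-P-P => (S)-P-P => (S-P)-P-P => (S-P-P)-P-P => (P-P-P)-P-P => (i-P-P)-P-P => (i-i-P)-P-P => (i-i-i)-P-P => (i-i-i)-i-P => (i-i-i)-i-i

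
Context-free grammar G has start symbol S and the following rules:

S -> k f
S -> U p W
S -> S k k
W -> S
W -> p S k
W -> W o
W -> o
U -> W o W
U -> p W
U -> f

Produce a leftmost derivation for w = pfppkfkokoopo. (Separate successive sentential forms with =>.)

S => UpW   [S -> U p W]
UpW => WoWpW   [U -> W o W]
WoWpW => pSkoWpW   [W -> p S k]
pSkoWpW => pUpWkoWpW   [S -> U p W]
pUpWkoWpW => pfpWkoWpW   [U -> f]
pfpWkoWpW => pfpWokoWpW   [W -> W o]
pfpWokoWpW => pfppSkokoWpW   [W -> p S k]
pfppSkokoWpW => pfppkfkokoWpW   [S -> k f]
pfppkfkokoWpW => pfppkfkokoopW   [W -> o]
pfppkfkokoopW => pfppkfkokoopo   [W -> o]

S => UpW => WoWpW => pSkoWpW => pUpWkoWpW => pfpWkoWpW => pfpWokoWpW => pfppSkokoWpW => pfppkfkokoWpW => pfppkfkokoopW => pfppkfkokoopo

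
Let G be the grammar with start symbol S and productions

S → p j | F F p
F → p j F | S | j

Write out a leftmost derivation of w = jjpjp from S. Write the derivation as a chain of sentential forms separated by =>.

S => FFp   [S → F F p]
FFp => SFp   [F → S]
SFp => FFpFp   [S → F F p]
FFpFp => jFpFp   [F → j]
jFpFp => jjpFp   [F → j]
jjpFp => jjpjp   [F → j]

S => FFp => SFp => FFpFp => jFpFp => jjpFp => jjpjp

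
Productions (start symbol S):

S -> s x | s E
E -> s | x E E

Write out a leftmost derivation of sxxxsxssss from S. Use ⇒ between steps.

S ⇒ sE ⇒ sxEE ⇒ sxxEEE ⇒ sxxxEEEE ⇒ sxxxsEEE ⇒ sxxxsxEEEE ⇒ sxxxsxsEEE ⇒ sxxxsxssEE ⇒ sxxxsxsssE ⇒ sxxxsxssss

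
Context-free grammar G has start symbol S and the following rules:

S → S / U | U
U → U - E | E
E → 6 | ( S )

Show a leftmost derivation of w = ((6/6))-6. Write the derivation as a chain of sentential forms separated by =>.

S => U   [S → U]
U => U-E   [U → U - E]
U-E => E-E   [U → E]
E-E => (S)-E   [E → ( S )]
(S)-E => (U)-E   [S → U]
(U)-E => (E)-E   [U → E]
(E)-E => ((S))-E   [E → ( S )]
((S))-E => ((S/U))-E   [S → S / U]
((S/U))-E => ((U/U))-E   [S → U]
((U/U))-E => ((E/U))-E   [U → E]
((E/U))-E => ((6/U))-E   [E → 6]
((6/U))-E => ((6/E))-E   [U → E]
((6/E))-E => ((6/6))-E   [E → 6]
((6/6))-E => ((6/6))-6   [E → 6]

S=>U=>U-E=>E-E=>(S)-E=>(U)-E=>(E)-E=>((S))-E=>((S/U))-E=>((U/U))-E=>((E/U))-E=>((6/U))-E=>((6/E))-E=>((6/6))-E=>((6/6))-6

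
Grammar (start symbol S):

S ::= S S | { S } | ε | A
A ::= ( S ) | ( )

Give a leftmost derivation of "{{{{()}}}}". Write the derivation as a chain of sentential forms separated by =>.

S => {S} => {{S}} => {{{S}}} => {{{{S}}}} => {{{{A}}}} => {{{{()}}}}

S => {S}   [S ::= { S }]
{S} => {{S}}   [S ::= { S }]
{{S}} => {{{S}}}   [S ::= { S }]
{{{S}}} => {{{{S}}}}   [S ::= { S }]
{{{{S}}}} => {{{{A}}}}   [S ::= A]
{{{{A}}}} => {{{{()}}}}   [A ::= ( )]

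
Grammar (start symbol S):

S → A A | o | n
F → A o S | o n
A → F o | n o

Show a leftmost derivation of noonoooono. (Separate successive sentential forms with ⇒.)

S⇒AA⇒FoA⇒AoSoA⇒FooSoA⇒AoSooSoA⇒nooSooSoA⇒noonooSoA⇒noonooooA⇒noonoooono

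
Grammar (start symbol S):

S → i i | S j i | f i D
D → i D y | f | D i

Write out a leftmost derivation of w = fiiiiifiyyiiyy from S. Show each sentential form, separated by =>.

S => fiD => fiiDy => fiiiDyy => fiiiDiyy => fiiiDiiyy => fiiiiDyiiyy => fiiiiiDyyiiyy => fiiiiiDiyyiiyy => fiiiiifiyyiiyy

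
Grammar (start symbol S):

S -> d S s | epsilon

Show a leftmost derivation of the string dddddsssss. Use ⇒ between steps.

S ⇒ dSs   [S -> d S s]
dSs ⇒ ddSss   [S -> d S s]
ddSss ⇒ dddSsss   [S -> d S s]
dddSsss ⇒ ddddSssss   [S -> d S s]
ddddSssss ⇒ dddddSsssss   [S -> d S s]
dddddSsssss ⇒ dddddsssss   [S -> epsilon]

S⇒dSs⇒ddSss⇒dddSsss⇒ddddSssss⇒dddddSsssss⇒dddddsssss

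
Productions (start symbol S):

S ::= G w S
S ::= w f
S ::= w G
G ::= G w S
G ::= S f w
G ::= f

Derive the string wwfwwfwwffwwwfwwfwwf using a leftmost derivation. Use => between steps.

S=>wG=>wGwS=>wGwSwS=>wGwSwSwS=>wSfwwSwSwS=>wwGfwwSwSwS=>wwGwSfwwSwSwS=>wwGwSwSfwwSwSwS=>wwfwSwSfwwSwSwS=>wwfwwfwSfwwSwSwS=>wwfwwfwwffwwSwSwS=>wwfwwfwwffwwwfwSwS=>wwfwwfwwffwwwfwwfwS=>wwfwwfwwffwwwfwwfwwf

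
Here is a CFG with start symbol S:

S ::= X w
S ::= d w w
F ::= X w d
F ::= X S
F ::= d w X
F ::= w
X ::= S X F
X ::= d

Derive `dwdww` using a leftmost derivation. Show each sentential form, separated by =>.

S => Xw => SXFw => XwXFw => dwXFw => dwdFw => dwdww

S => Xw   [S ::= X w]
Xw => SXFw   [X ::= S X F]
SXFw => XwXFw   [S ::= X w]
XwXFw => dwXFw   [X ::= d]
dwXFw => dwdFw   [X ::= d]
dwdFw => dwdww   [F ::= w]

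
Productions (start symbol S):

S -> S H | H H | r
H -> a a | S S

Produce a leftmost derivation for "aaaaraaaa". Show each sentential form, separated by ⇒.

S ⇒ SH ⇒ HHH ⇒ SSHH ⇒ HHSHH ⇒ aaHSHH ⇒ aaaaSHH ⇒ aaaarHH ⇒ aaaaraaH ⇒ aaaaraaaa

S ⇒ SH   [S -> S H]
SH ⇒ HHH   [S -> H H]
HHH ⇒ SSHH   [H -> S S]
SSHH ⇒ HHSHH   [S -> H H]
HHSHH ⇒ aaHSHH   [H -> a a]
aaHSHH ⇒ aaaaSHH   [H -> a a]
aaaaSHH ⇒ aaaarHH   [S -> r]
aaaarHH ⇒ aaaaraaH   [H -> a a]
aaaaraaH ⇒ aaaaraaaa   [H -> a a]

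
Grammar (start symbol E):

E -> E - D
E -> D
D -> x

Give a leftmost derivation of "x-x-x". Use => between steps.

E => E-D => E-D-D => D-D-D => x-D-D => x-x-D => x-x-x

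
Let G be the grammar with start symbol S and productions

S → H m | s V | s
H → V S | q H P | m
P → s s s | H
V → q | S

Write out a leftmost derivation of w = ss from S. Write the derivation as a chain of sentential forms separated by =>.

S=>sV=>sS=>ss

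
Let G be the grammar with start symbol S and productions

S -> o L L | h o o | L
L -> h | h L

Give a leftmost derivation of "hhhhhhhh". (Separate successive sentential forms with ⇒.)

S ⇒ L ⇒ hL ⇒ hhL ⇒ hhhL ⇒ hhhhL ⇒ hhhhhL ⇒ hhhhhhL ⇒ hhhhhhhL ⇒ hhhhhhhh

S ⇒ L   [S -> L]
L ⇒ hL   [L -> h L]
hL ⇒ hhL   [L -> h L]
hhL ⇒ hhhL   [L -> h L]
hhhL ⇒ hhhhL   [L -> h L]
hhhhL ⇒ hhhhhL   [L -> h L]
hhhhhL ⇒ hhhhhhL   [L -> h L]
hhhhhhL ⇒ hhhhhhhL   [L -> h L]
hhhhhhhL ⇒ hhhhhhhh   [L -> h]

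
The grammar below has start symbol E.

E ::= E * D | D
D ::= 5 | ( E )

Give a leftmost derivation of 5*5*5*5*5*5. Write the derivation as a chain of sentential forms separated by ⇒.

E ⇒ E*D   [E ::= E * D]
E*D ⇒ E*D*D   [E ::= E * D]
E*D*D ⇒ E*D*D*D   [E ::= E * D]
E*D*D*D ⇒ E*D*D*D*D   [E ::= E * D]
E*D*D*D*D ⇒ E*D*D*D*D*D   [E ::= E * D]
E*D*D*D*D*D ⇒ D*D*D*D*D*D   [E ::= D]
D*D*D*D*D*D ⇒ 5*D*D*D*D*D   [D ::= 5]
5*D*D*D*D*D ⇒ 5*5*D*D*D*D   [D ::= 5]
5*5*D*D*D*D ⇒ 5*5*5*D*D*D   [D ::= 5]
5*5*5*D*D*D ⇒ 5*5*5*5*D*D   [D ::= 5]
5*5*5*5*D*D ⇒ 5*5*5*5*5*D   [D ::= 5]
5*5*5*5*5*D ⇒ 5*5*5*5*5*5   [D ::= 5]

E ⇒ E*D ⇒ E*D*D ⇒ E*D*D*D ⇒ E*D*D*D*D ⇒ E*D*D*D*D*D ⇒ D*D*D*D*D*D ⇒ 5*D*D*D*D*D ⇒ 5*5*D*D*D*D ⇒ 5*5*5*D*D*D ⇒ 5*5*5*5*D*D ⇒ 5*5*5*5*5*D ⇒ 5*5*5*5*5*5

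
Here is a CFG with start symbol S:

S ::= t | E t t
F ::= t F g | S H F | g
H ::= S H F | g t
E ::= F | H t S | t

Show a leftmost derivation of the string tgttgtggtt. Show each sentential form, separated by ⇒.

S ⇒ Ett ⇒ Ftt ⇒ tFgtt ⇒ tSHFgtt ⇒ tEttHFgtt ⇒ tFttHFgtt ⇒ tgttHFgtt ⇒ tgttgtFgtt ⇒ tgttgtggtt

S ⇒ Ett   [S ::= E t t]
Ett ⇒ Ftt   [E ::= F]
Ftt ⇒ tFgtt   [F ::= t F g]
tFgtt ⇒ tSHFgtt   [F ::= S H F]
tSHFgtt ⇒ tEttHFgtt   [S ::= E t t]
tEttHFgtt ⇒ tFttHFgtt   [E ::= F]
tFttHFgtt ⇒ tgttHFgtt   [F ::= g]
tgttHFgtt ⇒ tgttgtFgtt   [H ::= g t]
tgttgtFgtt ⇒ tgttgtggtt   [F ::= g]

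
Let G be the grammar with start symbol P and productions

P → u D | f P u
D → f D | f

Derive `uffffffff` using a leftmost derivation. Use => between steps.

P=>uD=>ufD=>uffD=>ufffD=>uffffD=>ufffffD=>uffffffD=>ufffffffD=>uffffffff

P => uD   [P → u D]
uD => ufD   [D → f D]
ufD => uffD   [D → f D]
uffD => ufffD   [D → f D]
ufffD => uffffD   [D → f D]
uffffD => ufffffD   [D → f D]
ufffffD => uffffffD   [D → f D]
uffffffD => ufffffffD   [D → f D]
ufffffffD => uffffffff   [D → f]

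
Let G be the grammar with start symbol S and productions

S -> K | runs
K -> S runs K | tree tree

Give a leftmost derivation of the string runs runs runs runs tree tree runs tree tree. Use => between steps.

S => K => S runs K => K runs K => S runs K runs K => runs runs K runs K => runs runs S runs K runs K => runs runs runs runs K runs K => runs runs runs runs tree tree runs K => runs runs runs runs tree tree runs tree tree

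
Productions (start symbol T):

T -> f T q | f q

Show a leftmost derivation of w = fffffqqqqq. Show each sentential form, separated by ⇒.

T ⇒ fTq ⇒ ffTqq ⇒ fffTqqq ⇒ ffffTqqqq ⇒ fffffqqqqq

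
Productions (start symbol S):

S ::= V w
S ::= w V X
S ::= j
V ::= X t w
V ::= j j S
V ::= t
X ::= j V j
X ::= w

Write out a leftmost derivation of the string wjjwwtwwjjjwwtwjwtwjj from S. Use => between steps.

S=>wVX=>wjjSX=>wjjwVXX=>wjjwXtwXX=>wjjwwtwXX=>wjjwwtwwX=>wjjwwtwwjVj=>wjjwwtwwjjjSj=>wjjwwtwwjjjwVXj=>wjjwwtwwjjjwXtwXj=>wjjwwtwwjjjwwtwXj=>wjjwwtwwjjjwwtwjVjj=>wjjwwtwwjjjwwtwjXtwjj=>wjjwwtwwjjjwwtwjwtwjj

S => wVX   [S ::= w V X]
wVX => wjjSX   [V ::= j j S]
wjjSX => wjjwVXX   [S ::= w V X]
wjjwVXX => wjjwXtwXX   [V ::= X t w]
wjjwXtwXX => wjjwwtwXX   [X ::= w]
wjjwwtwXX => wjjwwtwwX   [X ::= w]
wjjwwtwwX => wjjwwtwwjVj   [X ::= j V j]
wjjwwtwwjVj => wjjwwtwwjjjSj   [V ::= j j S]
wjjwwtwwjjjSj => wjjwwtwwjjjwVXj   [S ::= w V X]
wjjwwtwwjjjwVXj => wjjwwtwwjjjwXtwXj   [V ::= X t w]
wjjwwtwwjjjwXtwXj => wjjwwtwwjjjwwtwXj   [X ::= w]
wjjwwtwwjjjwwtwXj => wjjwwtwwjjjwwtwjVjj   [X ::= j V j]
wjjwwtwwjjjwwtwjVjj => wjjwwtwwjjjwwtwjXtwjj   [V ::= X t w]
wjjwwtwwjjjwwtwjXtwjj => wjjwwtwwjjjwwtwjwtwjj   [X ::= w]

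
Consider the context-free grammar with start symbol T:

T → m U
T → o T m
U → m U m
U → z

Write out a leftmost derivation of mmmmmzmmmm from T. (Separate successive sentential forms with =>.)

T => mU   [T → m U]
mU => mmUm   [U → m U m]
mmUm => mmmUmm   [U → m U m]
mmmUmm => mmmmUmmm   [U → m U m]
mmmmUmmm => mmmmmUmmmm   [U → m U m]
mmmmmUmmmm => mmmmmzmmmm   [U → z]

T=>mU=>mmUm=>mmmUmm=>mmmmUmmm=>mmmmmUmmmm=>mmmmmzmmmm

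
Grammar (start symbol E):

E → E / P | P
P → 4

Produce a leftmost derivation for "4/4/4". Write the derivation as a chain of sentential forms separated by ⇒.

E⇒E/P⇒E/P/P⇒P/P/P⇒4/P/P⇒4/4/P⇒4/4/4

E ⇒ E/P   [E → E / P]
E/P ⇒ E/P/P   [E → E / P]
E/P/P ⇒ P/P/P   [E → P]
P/P/P ⇒ 4/P/P   [P → 4]
4/P/P ⇒ 4/4/P   [P → 4]
4/4/P ⇒ 4/4/4   [P → 4]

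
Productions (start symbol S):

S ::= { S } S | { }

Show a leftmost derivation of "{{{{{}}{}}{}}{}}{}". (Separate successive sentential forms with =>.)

S=>{S}S=>{{S}S}S=>{{{S}S}S}S=>{{{{S}S}S}S}S=>{{{{{}}S}S}S}S=>{{{{{}}{}}S}S}S=>{{{{{}}{}}{}}S}S=>{{{{{}}{}}{}}{}}S=>{{{{{}}{}}{}}{}}{}

S => {S}S   [S ::= { S } S]
{S}S => {{S}S}S   [S ::= { S } S]
{{S}S}S => {{{S}S}S}S   [S ::= { S } S]
{{{S}S}S}S => {{{{S}S}S}S}S   [S ::= { S } S]
{{{{S}S}S}S}S => {{{{{}}S}S}S}S   [S ::= { }]
{{{{{}}S}S}S}S => {{{{{}}{}}S}S}S   [S ::= { }]
{{{{{}}{}}S}S}S => {{{{{}}{}}{}}S}S   [S ::= { }]
{{{{{}}{}}{}}S}S => {{{{{}}{}}{}}{}}S   [S ::= { }]
{{{{{}}{}}{}}{}}S => {{{{{}}{}}{}}{}}{}   [S ::= { }]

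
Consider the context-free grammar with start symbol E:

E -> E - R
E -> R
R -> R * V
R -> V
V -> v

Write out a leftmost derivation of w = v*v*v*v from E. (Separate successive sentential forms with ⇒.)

E ⇒ R ⇒ R*V ⇒ R*V*V ⇒ R*V*V*V ⇒ V*V*V*V ⇒ v*V*V*V ⇒ v*v*V*V ⇒ v*v*v*V ⇒ v*v*v*v

E ⇒ R   [E -> R]
R ⇒ R*V   [R -> R * V]
R*V ⇒ R*V*V   [R -> R * V]
R*V*V ⇒ R*V*V*V   [R -> R * V]
R*V*V*V ⇒ V*V*V*V   [R -> V]
V*V*V*V ⇒ v*V*V*V   [V -> v]
v*V*V*V ⇒ v*v*V*V   [V -> v]
v*v*V*V ⇒ v*v*v*V   [V -> v]
v*v*v*V ⇒ v*v*v*v   [V -> v]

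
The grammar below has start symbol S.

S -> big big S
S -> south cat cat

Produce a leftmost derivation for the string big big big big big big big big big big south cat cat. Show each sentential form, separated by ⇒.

S ⇒ big big S   [S -> big big S]
big big S ⇒ big big big big S   [S -> big big S]
big big big big S ⇒ big big big big big big S   [S -> big big S]
big big big big big big S ⇒ big big big big big big big big S   [S -> big big S]
big big big big big big big big S ⇒ big big big big big big big big big big S   [S -> big big S]
big big big big big big big big big big S ⇒ big big big big big big big big big big south cat cat   [S -> south cat cat]

S ⇒ big big S ⇒ big big big big S ⇒ big big big big big big S ⇒ big big big big big big big big S ⇒ big big big big big big big big big big S ⇒ big big big big big big big big big big south cat cat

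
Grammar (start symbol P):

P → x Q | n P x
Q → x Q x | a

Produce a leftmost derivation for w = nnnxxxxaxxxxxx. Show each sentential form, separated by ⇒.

P ⇒ nPx ⇒ nnPxx ⇒ nnnPxxx ⇒ nnnxQxxx ⇒ nnnxxQxxxx ⇒ nnnxxxQxxxxx ⇒ nnnxxxxQxxxxxx ⇒ nnnxxxxaxxxxxx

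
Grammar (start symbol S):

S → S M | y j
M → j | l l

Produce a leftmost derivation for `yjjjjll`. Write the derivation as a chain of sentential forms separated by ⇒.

S⇒SM⇒SMM⇒SMMM⇒SMMMM⇒yjMMMM⇒yjjMMM⇒yjjjMM⇒yjjjjM⇒yjjjjll

S ⇒ SM   [S → S M]
SM ⇒ SMM   [S → S M]
SMM ⇒ SMMM   [S → S M]
SMMM ⇒ SMMMM   [S → S M]
SMMMM ⇒ yjMMMM   [S → y j]
yjMMMM ⇒ yjjMMM   [M → j]
yjjMMM ⇒ yjjjMM   [M → j]
yjjjMM ⇒ yjjjjM   [M → j]
yjjjjM ⇒ yjjjjll   [M → l l]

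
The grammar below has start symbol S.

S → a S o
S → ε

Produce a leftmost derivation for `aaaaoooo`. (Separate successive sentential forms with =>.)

S=>aSo=>aaSoo=>aaaSooo=>aaaaSoooo=>aaaaoooo

S => aSo   [S → a S o]
aSo => aaSoo   [S → a S o]
aaSoo => aaaSooo   [S → a S o]
aaaSooo => aaaaSoooo   [S → a S o]
aaaaSoooo => aaaaoooo   [S → ε]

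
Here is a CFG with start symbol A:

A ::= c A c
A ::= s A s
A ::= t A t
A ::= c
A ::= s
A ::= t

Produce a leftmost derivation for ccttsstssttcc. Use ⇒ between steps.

A ⇒ cAc ⇒ ccAcc ⇒ cctAtcc ⇒ ccttAttcc ⇒ ccttsAsttcc ⇒ ccttssAssttcc ⇒ ccttsstssttcc

A ⇒ cAc   [A ::= c A c]
cAc ⇒ ccAcc   [A ::= c A c]
ccAcc ⇒ cctAtcc   [A ::= t A t]
cctAtcc ⇒ ccttAttcc   [A ::= t A t]
ccttAttcc ⇒ ccttsAsttcc   [A ::= s A s]
ccttsAsttcc ⇒ ccttssAssttcc   [A ::= s A s]
ccttssAssttcc ⇒ ccttsstssttcc   [A ::= t]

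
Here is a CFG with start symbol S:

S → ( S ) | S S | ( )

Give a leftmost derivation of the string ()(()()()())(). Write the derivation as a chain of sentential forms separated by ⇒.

S⇒SS⇒()S⇒()SS⇒()(S)S⇒()(SS)S⇒()(SSS)S⇒()(SSSS)S⇒()(()SSS)S⇒()(()()SS)S⇒()(()()()S)S⇒()(()()()())S⇒()(()()()())()

S ⇒ SS   [S → S S]
SS ⇒ ()S   [S → ( )]
()S ⇒ ()SS   [S → S S]
()SS ⇒ ()(S)S   [S → ( S )]
()(S)S ⇒ ()(SS)S   [S → S S]
()(SS)S ⇒ ()(SSS)S   [S → S S]
()(SSS)S ⇒ ()(SSSS)S   [S → S S]
()(SSSS)S ⇒ ()(()SSS)S   [S → ( )]
()(()SSS)S ⇒ ()(()()SS)S   [S → ( )]
()(()()SS)S ⇒ ()(()()()S)S   [S → ( )]
()(()()()S)S ⇒ ()(()()()())S   [S → ( )]
()(()()()())S ⇒ ()(()()()())()   [S → ( )]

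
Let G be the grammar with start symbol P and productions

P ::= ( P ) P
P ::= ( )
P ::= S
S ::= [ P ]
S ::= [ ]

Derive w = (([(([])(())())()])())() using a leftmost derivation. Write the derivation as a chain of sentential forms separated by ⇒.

P ⇒ (P)P ⇒ ((P)P)P ⇒ ((S)P)P ⇒ (([P])P)P ⇒ (([(P)P])P)P ⇒ (([((P)P)P])P)P ⇒ (([((S)P)P])P)P ⇒ (([(([])P)P])P)P ⇒ (([(([])(P)P)P])P)P ⇒ (([(([])(())P)P])P)P ⇒ (([(([])(())())P])P)P ⇒ (([(([])(())())()])P)P ⇒ (([(([])(())())()])())P ⇒ (([(([])(())())()])())()

P ⇒ (P)P   [P ::= ( P ) P]
(P)P ⇒ ((P)P)P   [P ::= ( P ) P]
((P)P)P ⇒ ((S)P)P   [P ::= S]
((S)P)P ⇒ (([P])P)P   [S ::= [ P ]]
(([P])P)P ⇒ (([(P)P])P)P   [P ::= ( P ) P]
(([(P)P])P)P ⇒ (([((P)P)P])P)P   [P ::= ( P ) P]
(([((P)P)P])P)P ⇒ (([((S)P)P])P)P   [P ::= S]
(([((S)P)P])P)P ⇒ (([(([])P)P])P)P   [S ::= [ ]]
(([(([])P)P])P)P ⇒ (([(([])(P)P)P])P)P   [P ::= ( P ) P]
(([(([])(P)P)P])P)P ⇒ (([(([])(())P)P])P)P   [P ::= ( )]
(([(([])(())P)P])P)P ⇒ (([(([])(())())P])P)P   [P ::= ( )]
(([(([])(())())P])P)P ⇒ (([(([])(())())()])P)P   [P ::= ( )]
(([(([])(())())()])P)P ⇒ (([(([])(())())()])())P   [P ::= ( )]
(([(([])(())())()])())P ⇒ (([(([])(())())()])())()   [P ::= ( )]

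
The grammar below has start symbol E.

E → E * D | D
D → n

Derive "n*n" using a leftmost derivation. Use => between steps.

E => E*D => D*D => n*D => n*n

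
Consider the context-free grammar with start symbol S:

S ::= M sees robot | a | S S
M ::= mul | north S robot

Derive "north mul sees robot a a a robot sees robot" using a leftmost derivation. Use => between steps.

S => M sees robot => north S robot sees robot => north S S robot sees robot => north S S S robot sees robot => north M sees robot S S robot sees robot => north mul sees robot S S robot sees robot => north mul sees robot a S robot sees robot => north mul sees robot a S S robot sees robot => north mul sees robot a a S robot sees robot => north mul sees robot a a a robot sees robot

S => M sees robot   [S ::= M sees robot]
M sees robot => north S robot sees robot   [M ::= north S robot]
north S robot sees robot => north S S robot sees robot   [S ::= S S]
north S S robot sees robot => north S S S robot sees robot   [S ::= S S]
north S S S robot sees robot => north M sees robot S S robot sees robot   [S ::= M sees robot]
north M sees robot S S robot sees robot => north mul sees robot S S robot sees robot   [M ::= mul]
north mul sees robot S S robot sees robot => north mul sees robot a S robot sees robot   [S ::= a]
north mul sees robot a S robot sees robot => north mul sees robot a S S robot sees robot   [S ::= S S]
north mul sees robot a S S robot sees robot => north mul sees robot a a S robot sees robot   [S ::= a]
north mul sees robot a a S robot sees robot => north mul sees robot a a a robot sees robot   [S ::= a]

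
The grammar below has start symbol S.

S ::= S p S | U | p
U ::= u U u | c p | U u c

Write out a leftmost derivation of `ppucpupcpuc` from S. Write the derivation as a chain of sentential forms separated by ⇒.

S ⇒ SpS   [S ::= S p S]
SpS ⇒ SpSpS   [S ::= S p S]
SpSpS ⇒ ppSpS   [S ::= p]
ppSpS ⇒ ppUpS   [S ::= U]
ppUpS ⇒ ppuUupS   [U ::= u U u]
ppuUupS ⇒ ppucpupS   [U ::= c p]
ppucpupS ⇒ ppucpupU   [S ::= U]
ppucpupU ⇒ ppucpupUuc   [U ::= U u c]
ppucpupUuc ⇒ ppucpupcpuc   [U ::= c p]

S⇒SpS⇒SpSpS⇒ppSpS⇒ppUpS⇒ppuUupS⇒ppucpupS⇒ppucpupU⇒ppucpupUuc⇒ppucpupcpuc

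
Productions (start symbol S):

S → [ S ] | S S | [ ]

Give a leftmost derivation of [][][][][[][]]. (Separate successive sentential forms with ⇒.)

S ⇒ SS ⇒ SSS ⇒ SSSS ⇒ []SSS ⇒ [][]SS ⇒ [][]SSS ⇒ [][][]SS ⇒ [][][][]S ⇒ [][][][][S] ⇒ [][][][][SS] ⇒ [][][][][[]S] ⇒ [][][][][[][]]

S ⇒ SS   [S → S S]
SS ⇒ SSS   [S → S S]
SSS ⇒ SSSS   [S → S S]
SSSS ⇒ []SSS   [S → [ ]]
[]SSS ⇒ [][]SS   [S → [ ]]
[][]SS ⇒ [][]SSS   [S → S S]
[][]SSS ⇒ [][][]SS   [S → [ ]]
[][][]SS ⇒ [][][][]S   [S → [ ]]
[][][][]S ⇒ [][][][][S]   [S → [ S ]]
[][][][][S] ⇒ [][][][][SS]   [S → S S]
[][][][][SS] ⇒ [][][][][[]S]   [S → [ ]]
[][][][][[]S] ⇒ [][][][][[][]]   [S → [ ]]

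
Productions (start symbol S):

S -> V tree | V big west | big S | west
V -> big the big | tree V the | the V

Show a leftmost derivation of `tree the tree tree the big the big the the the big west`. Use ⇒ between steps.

S ⇒ V big west   [S -> V big west]
V big west ⇒ tree V the big west   [V -> tree V the]
tree V the big west ⇒ tree the V the big west   [V -> the V]
tree the V the big west ⇒ tree the tree V the the big west   [V -> tree V the]
tree the tree V the the big west ⇒ tree the tree tree V the the the big west   [V -> tree V the]
tree the tree tree V the the the big west ⇒ tree the tree tree the V the the the big west   [V -> the V]
tree the tree tree the V the the the big west ⇒ tree the tree tree the big the big the the the big west   [V -> big the big]

S ⇒ V big west ⇒ tree V the big west ⇒ tree the V the big west ⇒ tree the tree V the the big west ⇒ tree the tree tree V the the the big west ⇒ tree the tree tree the V the the the big west ⇒ tree the tree tree the big the big the the the big west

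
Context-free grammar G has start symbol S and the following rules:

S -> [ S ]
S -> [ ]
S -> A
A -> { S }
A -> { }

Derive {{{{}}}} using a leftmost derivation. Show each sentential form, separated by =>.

S => A   [S -> A]
A => {S}   [A -> { S }]
{S} => {A}   [S -> A]
{A} => {{S}}   [A -> { S }]
{{S}} => {{A}}   [S -> A]
{{A}} => {{{S}}}   [A -> { S }]
{{{S}}} => {{{A}}}   [S -> A]
{{{A}}} => {{{{}}}}   [A -> { }]

S => A => {S} => {A} => {{S}} => {{A}} => {{{S}}} => {{{A}}} => {{{{}}}}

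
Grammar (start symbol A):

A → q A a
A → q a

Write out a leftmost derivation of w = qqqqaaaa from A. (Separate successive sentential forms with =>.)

A => qAa   [A → q A a]
qAa => qqAaa   [A → q A a]
qqAaa => qqqAaaa   [A → q A a]
qqqAaaa => qqqqaaaa   [A → q a]

A=>qAa=>qqAaa=>qqqAaaa=>qqqqaaaa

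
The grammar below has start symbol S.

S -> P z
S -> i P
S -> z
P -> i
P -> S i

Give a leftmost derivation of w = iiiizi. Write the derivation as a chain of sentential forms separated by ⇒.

S⇒iP⇒iSi⇒iPzi⇒iSizi⇒iiPizi⇒iiiizi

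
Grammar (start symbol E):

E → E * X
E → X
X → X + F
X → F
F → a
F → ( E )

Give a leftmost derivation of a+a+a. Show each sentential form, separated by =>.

E => X => X+F => X+F+F => F+F+F => a+F+F => a+a+F => a+a+a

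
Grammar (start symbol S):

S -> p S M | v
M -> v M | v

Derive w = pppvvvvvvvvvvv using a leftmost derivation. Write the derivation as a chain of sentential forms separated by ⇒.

S ⇒ pSM ⇒ ppSMM ⇒ pppSMMM ⇒ pppvMMM ⇒ pppvvMMM ⇒ pppvvvMMM ⇒ pppvvvvMMM ⇒ pppvvvvvMMM ⇒ pppvvvvvvMMM ⇒ pppvvvvvvvMMM ⇒ pppvvvvvvvvMM ⇒ pppvvvvvvvvvM ⇒ pppvvvvvvvvvvM ⇒ pppvvvvvvvvvvv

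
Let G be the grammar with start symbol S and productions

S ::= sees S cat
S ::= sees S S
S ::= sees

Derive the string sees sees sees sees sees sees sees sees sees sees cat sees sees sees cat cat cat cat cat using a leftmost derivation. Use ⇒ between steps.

S ⇒ sees S S ⇒ sees sees S ⇒ sees sees sees S cat ⇒ sees sees sees sees S cat cat ⇒ sees sees sees sees sees S cat cat cat ⇒ sees sees sees sees sees sees S S cat cat cat ⇒ sees sees sees sees sees sees sees S cat cat cat ⇒ sees sees sees sees sees sees sees sees S S cat cat cat ⇒ sees sees sees sees sees sees sees sees sees S cat S cat cat cat ⇒ sees sees sees sees sees sees sees sees sees sees cat S cat cat cat ⇒ sees sees sees sees sees sees sees sees sees sees cat sees S cat cat cat cat ⇒ sees sees sees sees sees sees sees sees sees sees cat sees sees S cat cat cat cat cat ⇒ sees sees sees sees sees sees sees sees sees sees cat sees sees sees cat cat cat cat cat

S ⇒ sees S S   [S ::= sees S S]
sees S S ⇒ sees sees S   [S ::= sees]
sees sees S ⇒ sees sees sees S cat   [S ::= sees S cat]
sees sees sees S cat ⇒ sees sees sees sees S cat cat   [S ::= sees S cat]
sees sees sees sees S cat cat ⇒ sees sees sees sees sees S cat cat cat   [S ::= sees S cat]
sees sees sees sees sees S cat cat cat ⇒ sees sees sees sees sees sees S S cat cat cat   [S ::= sees S S]
sees sees sees sees sees sees S S cat cat cat ⇒ sees sees sees sees sees sees sees S cat cat cat   [S ::= sees]
sees sees sees sees sees sees sees S cat cat cat ⇒ sees sees sees sees sees sees sees sees S S cat cat cat   [S ::= sees S S]
sees sees sees sees sees sees sees sees S S cat cat cat ⇒ sees sees sees sees sees sees sees sees sees S cat S cat cat cat   [S ::= sees S cat]
sees sees sees sees sees sees sees sees sees S cat S cat cat cat ⇒ sees sees sees sees sees sees sees sees sees sees cat S cat cat cat   [S ::= sees]
sees sees sees sees sees sees sees sees sees sees cat S cat cat cat ⇒ sees sees sees sees sees sees sees sees sees sees cat sees S cat cat cat cat   [S ::= sees S cat]
sees sees sees sees sees sees sees sees sees sees cat sees S cat cat cat cat ⇒ sees sees sees sees sees sees sees sees sees sees cat sees sees S cat cat cat cat cat   [S ::= sees S cat]
sees sees sees sees sees sees sees sees sees sees cat sees sees S cat cat cat cat cat ⇒ sees sees sees sees sees sees sees sees sees sees cat sees sees sees cat cat cat cat cat   [S ::= sees]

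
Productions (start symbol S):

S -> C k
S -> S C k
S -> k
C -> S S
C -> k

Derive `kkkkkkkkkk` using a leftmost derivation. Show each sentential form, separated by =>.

S => SCk => CkCk => SSkCk => kSkCk => kCkkCk => kSSkkCk => kSCkSkkCk => kCkCkSkkCk => kkkCkSkkCk => kkkkkSkkCk => kkkkkkkkCk => kkkkkkkkkk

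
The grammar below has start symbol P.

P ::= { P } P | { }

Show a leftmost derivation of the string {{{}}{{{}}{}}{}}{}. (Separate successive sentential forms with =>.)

P => {P}P => {{P}P}P => {{{}}P}P => {{{}}{P}P}P => {{{}}{{P}P}P}P => {{{}}{{{}}P}P}P => {{{}}{{{}}{}}P}P => {{{}}{{{}}{}}{}}P => {{{}}{{{}}{}}{}}{}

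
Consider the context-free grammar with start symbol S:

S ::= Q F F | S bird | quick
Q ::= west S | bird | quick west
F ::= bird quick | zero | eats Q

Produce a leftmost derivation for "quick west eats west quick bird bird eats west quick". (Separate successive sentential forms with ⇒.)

S ⇒ Q F F   [S ::= Q F F]
Q F F ⇒ quick west F F   [Q ::= quick west]
quick west F F ⇒ quick west eats Q F   [F ::= eats Q]
quick west eats Q F ⇒ quick west eats west S F   [Q ::= west S]
quick west eats west S F ⇒ quick west eats west S bird F   [S ::= S bird]
quick west eats west S bird F ⇒ quick west eats west S bird bird F   [S ::= S bird]
quick west eats west S bird bird F ⇒ quick west eats west quick bird bird F   [S ::= quick]
quick west eats west quick bird bird F ⇒ quick west eats west quick bird bird eats Q   [F ::= eats Q]
quick west eats west quick bird bird eats Q ⇒ quick west eats west quick bird bird eats west S   [Q ::= west S]
quick west eats west quick bird bird eats west S ⇒ quick west eats west quick bird bird eats west quick   [S ::= quick]

S ⇒ Q F F ⇒ quick west F F ⇒ quick west eats Q F ⇒ quick west eats west S F ⇒ quick west eats west S bird F ⇒ quick west eats west S bird bird F ⇒ quick west eats west quick bird bird F ⇒ quick west eats west quick bird bird eats Q ⇒ quick west eats west quick bird bird eats west S ⇒ quick west eats west quick bird bird eats west quick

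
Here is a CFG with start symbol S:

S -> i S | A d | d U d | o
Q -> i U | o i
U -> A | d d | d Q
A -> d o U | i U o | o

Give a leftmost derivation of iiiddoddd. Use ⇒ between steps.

S ⇒ iS ⇒ iiS ⇒ iiiS ⇒ iiidUd ⇒ iiidAd ⇒ iiiddoUd ⇒ iiiddoddd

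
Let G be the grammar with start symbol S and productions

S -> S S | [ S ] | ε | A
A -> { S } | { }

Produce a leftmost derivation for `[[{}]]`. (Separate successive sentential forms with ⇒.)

S⇒[S]⇒[[S]]⇒[[SS]]⇒[[AS]]⇒[[{}S]]⇒[[{}]]

S ⇒ [S]   [S -> [ S ]]
[S] ⇒ [[S]]   [S -> [ S ]]
[[S]] ⇒ [[SS]]   [S -> S S]
[[SS]] ⇒ [[AS]]   [S -> A]
[[AS]] ⇒ [[{}S]]   [A -> { }]
[[{}S]] ⇒ [[{}]]   [S -> ε]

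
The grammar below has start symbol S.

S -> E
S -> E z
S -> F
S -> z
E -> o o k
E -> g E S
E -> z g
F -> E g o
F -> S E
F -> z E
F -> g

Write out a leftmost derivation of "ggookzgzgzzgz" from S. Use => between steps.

S => E   [S -> E]
E => gES   [E -> g E S]
gES => ggESS   [E -> g E S]
ggESS => ggookSS   [E -> o o k]
ggookSS => ggookFS   [S -> F]
ggookFS => ggookzES   [F -> z E]
ggookzES => ggookzgESS   [E -> g E S]
ggookzgESS => ggookzgzgSS   [E -> z g]
ggookzgzgSS => ggookzgzgzS   [S -> z]
ggookzgzgzS => ggookzgzgzEz   [S -> E z]
ggookzgzgzEz => ggookzgzgzzgz   [E -> z g]

S => E => gES => ggESS => ggookSS => ggookFS => ggookzES => ggookzgESS => ggookzgzgSS => ggookzgzgzS => ggookzgzgzEz => ggookzgzgzzgz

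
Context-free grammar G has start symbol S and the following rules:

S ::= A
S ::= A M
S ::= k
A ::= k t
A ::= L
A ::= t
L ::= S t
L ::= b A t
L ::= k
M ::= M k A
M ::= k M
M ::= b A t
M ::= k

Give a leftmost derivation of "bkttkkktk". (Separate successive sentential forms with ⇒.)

S⇒AM⇒LM⇒StM⇒AMtM⇒LMtM⇒bAtMtM⇒bkttMtM⇒bkttMkAtM⇒bkttkkAtM⇒bkttkkLtM⇒bkttkkktM⇒bkttkkktk

S ⇒ AM   [S ::= A M]
AM ⇒ LM   [A ::= L]
LM ⇒ StM   [L ::= S t]
StM ⇒ AMtM   [S ::= A M]
AMtM ⇒ LMtM   [A ::= L]
LMtM ⇒ bAtMtM   [L ::= b A t]
bAtMtM ⇒ bkttMtM   [A ::= k t]
bkttMtM ⇒ bkttMkAtM   [M ::= M k A]
bkttMkAtM ⇒ bkttkkAtM   [M ::= k]
bkttkkAtM ⇒ bkttkkLtM   [A ::= L]
bkttkkLtM ⇒ bkttkkktM   [L ::= k]
bkttkkktM ⇒ bkttkkktk   [M ::= k]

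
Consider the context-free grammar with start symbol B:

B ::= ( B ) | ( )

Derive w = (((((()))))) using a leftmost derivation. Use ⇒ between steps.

B ⇒ (B) ⇒ ((B)) ⇒ (((B))) ⇒ ((((B)))) ⇒ (((((B))))) ⇒ (((((())))))

B ⇒ (B)   [B ::= ( B )]
(B) ⇒ ((B))   [B ::= ( B )]
((B)) ⇒ (((B)))   [B ::= ( B )]
(((B))) ⇒ ((((B))))   [B ::= ( B )]
((((B)))) ⇒ (((((B)))))   [B ::= ( B )]
(((((B))))) ⇒ (((((())))))   [B ::= ( )]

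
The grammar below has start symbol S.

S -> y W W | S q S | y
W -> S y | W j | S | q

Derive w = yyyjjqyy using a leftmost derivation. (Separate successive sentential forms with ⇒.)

S⇒yWW⇒ySW⇒yyWWW⇒yyWjWW⇒yyWjjWW⇒yySjjWW⇒yyyjjWW⇒yyyjjqW⇒yyyjjqSy⇒yyyjjqyy

S ⇒ yWW   [S -> y W W]
yWW ⇒ ySW   [W -> S]
ySW ⇒ yyWWW   [S -> y W W]
yyWWW ⇒ yyWjWW   [W -> W j]
yyWjWW ⇒ yyWjjWW   [W -> W j]
yyWjjWW ⇒ yySjjWW   [W -> S]
yySjjWW ⇒ yyyjjWW   [S -> y]
yyyjjWW ⇒ yyyjjqW   [W -> q]
yyyjjqW ⇒ yyyjjqSy   [W -> S y]
yyyjjqSy ⇒ yyyjjqyy   [S -> y]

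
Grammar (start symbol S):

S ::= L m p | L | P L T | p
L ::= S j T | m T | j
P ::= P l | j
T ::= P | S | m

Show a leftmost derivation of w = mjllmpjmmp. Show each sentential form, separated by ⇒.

S ⇒ Lmp ⇒ SjTmp ⇒ LmpjTmp ⇒ mTmpjTmp ⇒ mPmpjTmp ⇒ mPlmpjTmp ⇒ mPllmpjTmp ⇒ mjllmpjTmp ⇒ mjllmpjmmp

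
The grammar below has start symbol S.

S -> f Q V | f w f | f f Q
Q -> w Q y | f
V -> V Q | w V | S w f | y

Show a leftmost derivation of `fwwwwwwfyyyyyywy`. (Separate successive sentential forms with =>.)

S=>fQV=>fwQyV=>fwwQyyV=>fwwwQyyyV=>fwwwwQyyyyV=>fwwwwwQyyyyyV=>fwwwwwwQyyyyyyV=>fwwwwwwfyyyyyyV=>fwwwwwwfyyyyyywV=>fwwwwwwfyyyyyywy

S => fQV   [S -> f Q V]
fQV => fwQyV   [Q -> w Q y]
fwQyV => fwwQyyV   [Q -> w Q y]
fwwQyyV => fwwwQyyyV   [Q -> w Q y]
fwwwQyyyV => fwwwwQyyyyV   [Q -> w Q y]
fwwwwQyyyyV => fwwwwwQyyyyyV   [Q -> w Q y]
fwwwwwQyyyyyV => fwwwwwwQyyyyyyV   [Q -> w Q y]
fwwwwwwQyyyyyyV => fwwwwwwfyyyyyyV   [Q -> f]
fwwwwwwfyyyyyyV => fwwwwwwfyyyyyywV   [V -> w V]
fwwwwwwfyyyyyywV => fwwwwwwfyyyyyywy   [V -> y]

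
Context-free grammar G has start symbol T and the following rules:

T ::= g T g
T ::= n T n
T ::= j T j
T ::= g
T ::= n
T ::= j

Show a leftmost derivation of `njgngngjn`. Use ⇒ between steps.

T ⇒ nTn ⇒ njTjn ⇒ njgTgjn ⇒ njgnTngjn ⇒ njgngngjn

T ⇒ nTn   [T ::= n T n]
nTn ⇒ njTjn   [T ::= j T j]
njTjn ⇒ njgTgjn   [T ::= g T g]
njgTgjn ⇒ njgnTngjn   [T ::= n T n]
njgnTngjn ⇒ njgngngjn   [T ::= g]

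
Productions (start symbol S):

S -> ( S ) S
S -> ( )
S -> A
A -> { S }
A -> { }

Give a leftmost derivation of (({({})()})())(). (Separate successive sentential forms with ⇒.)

S ⇒ (S)S ⇒ ((S)S)S ⇒ ((A)S)S ⇒ (({S})S)S ⇒ (({(S)S})S)S ⇒ (({(A)S})S)S ⇒ (({({})S})S)S ⇒ (({({})()})S)S ⇒ (({({})()})())S ⇒ (({({})()})())()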